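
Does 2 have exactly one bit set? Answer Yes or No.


0b10. Only one bit set => Yes

Yes


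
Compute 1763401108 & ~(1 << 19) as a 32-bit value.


1763401108 & ~(1 << 19) = 1762876820

1762876820


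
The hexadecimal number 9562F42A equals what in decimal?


9562F42A hex = 2506290218 decimal

2506290218


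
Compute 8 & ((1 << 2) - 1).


8 & 3 = 0

0


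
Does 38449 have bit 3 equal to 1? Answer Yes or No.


0b1001011000110001, bit 3 = 0. No

No


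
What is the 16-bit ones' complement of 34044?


34044 ^ 65535 = 31491

31491


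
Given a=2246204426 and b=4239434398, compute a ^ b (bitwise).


2246204426 ^ 4239434398 = 2035482260

2035482260


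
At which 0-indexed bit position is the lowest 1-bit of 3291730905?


0b11000100001100111101001111011001. Lowest set bit at position 0

0


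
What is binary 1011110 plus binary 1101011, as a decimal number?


1011110 + 1101011 = 11001001 = 201

201


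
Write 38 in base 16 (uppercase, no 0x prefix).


38 = 26 hex

26


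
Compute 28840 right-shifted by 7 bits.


0b111000010101000 >> 7 = 0b11100001 = 225

225


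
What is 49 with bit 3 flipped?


49 ^ (1 << 3) = 49 ^ 8 = 57

57


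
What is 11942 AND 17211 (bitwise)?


0b10111010100110 & 0b100001100111011 = 0b1000100010 = 546

546


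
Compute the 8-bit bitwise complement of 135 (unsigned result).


~0b10000111 = 0b1111000 = 120 (8-bit unsigned)

120


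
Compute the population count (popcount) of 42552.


0b1010011000111000 has 7 set bits

7


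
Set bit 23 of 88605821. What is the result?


88605821 | (1 << 23) = 88605821 | 8388608 = 96994429

96994429


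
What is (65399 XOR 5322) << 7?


Step 1: 65399 ^ 5322 = 60349
Step 2: 60349 << 7 = 7724672

7724672


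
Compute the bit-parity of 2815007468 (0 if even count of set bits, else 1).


0b10100111110010011001101011101100 has 18 ones => parity 0

0


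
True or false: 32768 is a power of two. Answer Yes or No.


0b1000000000000000. Only one bit set => Yes

Yes


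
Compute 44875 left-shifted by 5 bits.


0b1010111101001011 << 5 = 0b101011110100101100000 = 1436000

1436000


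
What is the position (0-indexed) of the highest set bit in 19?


0b10011. Highest set bit at position 4

4


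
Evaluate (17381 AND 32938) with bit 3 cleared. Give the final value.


Step 1: 17381 & 32938 = 160
Step 2: 160 & ~(1 << 3) = 160

160


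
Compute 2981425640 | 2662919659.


0b10110001101101001111000111101000 | 0b10011110101110001110110111101011 = 0b10111111101111001111110111101011 = 3216834027

3216834027


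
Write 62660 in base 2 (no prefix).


62660 = 1111010011000100 in binary

1111010011000100


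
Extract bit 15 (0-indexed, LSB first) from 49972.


0b1100001100110100, position 15 = 1

1


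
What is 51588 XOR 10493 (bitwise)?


0b1100100110000100 ^ 0b10100011111101 = 0b1110000101111001 = 57721

57721


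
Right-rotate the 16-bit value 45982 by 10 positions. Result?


Rotate 0b1011001110011110 right by 10 (16-bit) = 0b1110011110101100 = 59308

59308


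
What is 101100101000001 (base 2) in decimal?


101100101000001 in decimal = 22849

22849


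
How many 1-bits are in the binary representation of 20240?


0b100111100010000 has 6 set bits

6


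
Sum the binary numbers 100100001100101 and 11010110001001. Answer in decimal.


100100001100101 + 11010110001001 = 111110111101110 = 32238

32238


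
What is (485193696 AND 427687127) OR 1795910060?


Step 1: 485193696 & 427687127 = 409564352
Step 2: 409564352 | 1795910060 = 2070642156

2070642156


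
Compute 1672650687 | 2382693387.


0b1100011101100101001111110111111 | 0b10001110000001010000010000001011 = 0b11101111101101111001111110111111 = 4021788607

4021788607


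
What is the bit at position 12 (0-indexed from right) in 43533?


0b1010101000001101, position 12 = 0

0


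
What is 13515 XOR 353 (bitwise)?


0b11010011001011 ^ 0b101100001 = 0b11010110101010 = 13738

13738


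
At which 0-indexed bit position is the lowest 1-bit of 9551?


0b10010101001111. Lowest set bit at position 0

0


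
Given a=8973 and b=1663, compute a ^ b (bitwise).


8973 ^ 1663 = 9586

9586


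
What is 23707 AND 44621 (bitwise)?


0b101110010011011 & 0b1010111001001101 = 0b110000001001 = 3081

3081


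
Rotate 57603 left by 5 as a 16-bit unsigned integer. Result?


Rotate 0b1110000100000011 left by 5 (16-bit) = 0b10000001111100 = 8316

8316


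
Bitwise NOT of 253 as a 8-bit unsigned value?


~0b11111101 = 0b10 = 2 (8-bit unsigned)

2


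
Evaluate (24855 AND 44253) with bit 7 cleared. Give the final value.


Step 1: 24855 & 44253 = 8213
Step 2: 8213 & ~(1 << 7) = 8213

8213


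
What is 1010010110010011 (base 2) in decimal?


1010010110010011 in decimal = 42387

42387


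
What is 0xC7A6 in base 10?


C7A6 hex = 51110 decimal

51110


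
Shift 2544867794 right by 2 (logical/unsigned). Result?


0b10010111101011111001100111010010 >> 2 = 0b100101111010111110011001110100 = 636216948

636216948


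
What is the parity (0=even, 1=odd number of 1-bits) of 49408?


0b1100000100000000 has 3 ones => parity 1

1


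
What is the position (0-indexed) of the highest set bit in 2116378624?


0b1111110001001010110000000000000. Highest set bit at position 30

30


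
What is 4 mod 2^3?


4 & 7 = 4

4


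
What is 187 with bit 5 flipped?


187 ^ (1 << 5) = 187 ^ 32 = 155

155


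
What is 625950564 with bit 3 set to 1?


625950564 | (1 << 3) = 625950564 | 8 = 625950572

625950572


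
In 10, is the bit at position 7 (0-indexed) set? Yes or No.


0b1010, bit 7 = 0. No

No


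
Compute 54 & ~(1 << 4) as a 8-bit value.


54 & ~(1 << 4) = 38

38


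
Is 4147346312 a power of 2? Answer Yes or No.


0b11110111001100110111101110001000. Multiple bits set => No

No


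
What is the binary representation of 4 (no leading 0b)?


4 = 100 in binary

100


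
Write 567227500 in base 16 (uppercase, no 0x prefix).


567227500 = 21CF346C hex

21CF346C


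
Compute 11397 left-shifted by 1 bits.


0b10110010000101 << 1 = 0b101100100001010 = 22794

22794


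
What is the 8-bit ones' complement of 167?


167 ^ 255 = 88

88


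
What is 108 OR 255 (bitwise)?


0b1101100 | 0b11111111 = 0b11111111 = 255

255


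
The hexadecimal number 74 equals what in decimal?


74 hex = 116 decimal

116


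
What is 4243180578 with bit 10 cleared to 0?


4243180578 & ~(1 << 10) = 4243179554

4243179554


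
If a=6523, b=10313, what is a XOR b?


6523 ^ 10313 = 12594

12594


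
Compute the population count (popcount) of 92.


0b1011100 has 4 set bits

4


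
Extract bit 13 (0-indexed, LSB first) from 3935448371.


0b11101010100100100010110100110011, position 13 = 1

1


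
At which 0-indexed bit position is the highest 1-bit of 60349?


0b1110101110111101. Highest set bit at position 15

15


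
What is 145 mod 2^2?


145 & 3 = 1

1


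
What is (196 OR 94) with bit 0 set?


Step 1: 196 | 94 = 222
Step 2: 222 | (1 << 0) = 222 | 1 = 223

223


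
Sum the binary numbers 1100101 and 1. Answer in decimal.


1100101 + 1 = 1100110 = 102

102


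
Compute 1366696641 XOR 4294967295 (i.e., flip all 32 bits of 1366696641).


1366696641 ^ 4294967295 = 2928270654

2928270654


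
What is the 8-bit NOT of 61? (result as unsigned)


~0b111101 = 0b11000010 = 194 (8-bit unsigned)

194


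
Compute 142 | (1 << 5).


142 | (1 << 5) = 142 | 32 = 174

174


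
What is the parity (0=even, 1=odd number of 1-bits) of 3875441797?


0b11100110111111101000110010000101 has 18 ones => parity 0

0


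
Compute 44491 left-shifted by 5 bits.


0b1010110111001011 << 5 = 0b101011011100101100000 = 1423712

1423712


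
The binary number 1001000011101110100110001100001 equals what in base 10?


1001000011101110100110001100001 in decimal = 1215777889

1215777889


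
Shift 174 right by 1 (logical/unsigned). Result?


0b10101110 >> 1 = 0b1010111 = 87

87


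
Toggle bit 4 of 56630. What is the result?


56630 ^ (1 << 4) = 56630 ^ 16 = 56614

56614


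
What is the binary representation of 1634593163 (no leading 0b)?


1634593163 = 1100001011011011110100110001011 in binary

1100001011011011110100110001011


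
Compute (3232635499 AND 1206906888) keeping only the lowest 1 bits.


Step 1: 3232635499 & 1206906888 = 1085149192
Step 2: 1085149192 & 1 = 0

0


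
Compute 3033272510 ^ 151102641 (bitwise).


0b10110100110011000001000010111110 ^ 0b1001000000011010010010110001 = 0b10111101110011011011010000001111 = 3184374799

3184374799


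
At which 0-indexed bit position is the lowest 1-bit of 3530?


0b110111001010. Lowest set bit at position 1

1


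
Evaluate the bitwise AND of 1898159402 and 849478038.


0b1110001001000111001110100101010 & 0b110010101000100000000110010110 = 0b110000001000100000000100000010 = 807534850

807534850


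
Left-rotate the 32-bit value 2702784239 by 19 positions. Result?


Rotate 0b10100001000110010011011011101111 left by 19 (32-bit) = 0b10110111011111010000100011001001 = 3078424777

3078424777


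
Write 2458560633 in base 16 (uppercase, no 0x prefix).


2458560633 = 928AA879 hex

928AA879


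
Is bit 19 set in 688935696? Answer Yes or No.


0b101001000100000101001100010000, bit 19 = 0. No

No


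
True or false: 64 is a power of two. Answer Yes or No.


0b1000000. Only one bit set => Yes

Yes


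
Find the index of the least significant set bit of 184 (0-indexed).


0b10111000. Lowest set bit at position 3

3


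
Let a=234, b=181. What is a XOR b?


234 ^ 181 = 95

95


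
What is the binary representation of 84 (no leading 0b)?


84 = 1010100 in binary

1010100


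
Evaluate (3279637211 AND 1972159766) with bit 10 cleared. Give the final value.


Step 1: 3279637211 & 1972159766 = 1091059730
Step 2: 1091059730 & ~(1 << 10) = 1091059730

1091059730


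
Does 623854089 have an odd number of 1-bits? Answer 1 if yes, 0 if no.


0b100101001011110100001000001001 has 12 ones => parity 0

0


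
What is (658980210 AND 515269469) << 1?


Step 1: 658980210 & 515269469 = 101065040
Step 2: 101065040 << 1 = 202130080

202130080


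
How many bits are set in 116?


0b1110100 has 4 set bits

4


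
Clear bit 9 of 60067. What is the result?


60067 & ~(1 << 9) = 59555

59555


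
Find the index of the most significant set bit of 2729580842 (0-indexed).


0b10100010101100100001100100101010. Highest set bit at position 31

31


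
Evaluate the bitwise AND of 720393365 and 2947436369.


0b101010111100000101010010010101 & 0b10101111101011100100111101010001 = 0b101010101000000100010000010001 = 715146257

715146257


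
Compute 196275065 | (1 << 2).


196275065 | (1 << 2) = 196275065 | 4 = 196275069

196275069


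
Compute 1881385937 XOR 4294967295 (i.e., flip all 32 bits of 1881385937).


1881385937 ^ 4294967295 = 2413581358

2413581358


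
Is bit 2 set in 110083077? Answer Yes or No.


0b110100011111011110000000101, bit 2 = 1. Yes

Yes


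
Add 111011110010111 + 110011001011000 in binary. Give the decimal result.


111011110010111 + 110011001011000 = 1101110111101111 = 56815

56815


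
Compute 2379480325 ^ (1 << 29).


2379480325 ^ (1 << 29) = 2379480325 ^ 536870912 = 2916351237

2916351237


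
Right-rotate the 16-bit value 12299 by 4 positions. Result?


Rotate 0b11000000001011 right by 4 (16-bit) = 0b1011001100000000 = 45824

45824


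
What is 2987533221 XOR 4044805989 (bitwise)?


0b10110010000100100010001110100101 ^ 0b11110001000101101101011101100101 = 0b1000011000001001111010011000000 = 1124398272

1124398272


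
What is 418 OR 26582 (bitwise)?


0b110100010 | 0b110011111010110 = 0b110011111110110 = 26614

26614


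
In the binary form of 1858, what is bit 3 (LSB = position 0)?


0b11101000010, position 3 = 0

0


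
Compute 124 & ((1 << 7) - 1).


124 & 127 = 124

124


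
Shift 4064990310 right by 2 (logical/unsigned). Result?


0b11110010010010101101010001100110 >> 2 = 0b111100100100101011010100011001 = 1016247577

1016247577


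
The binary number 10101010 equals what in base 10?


10101010 in decimal = 170

170


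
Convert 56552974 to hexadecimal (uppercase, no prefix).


56552974 = 35EEE0E hex

35EEE0E


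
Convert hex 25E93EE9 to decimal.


25E93EE9 hex = 636042985 decimal

636042985


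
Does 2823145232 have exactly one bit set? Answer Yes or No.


0b10101000010001011100011100010000. Multiple bits set => No

No


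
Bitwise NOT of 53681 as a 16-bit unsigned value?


~0b1101000110110001 = 0b10111001001110 = 11854 (16-bit unsigned)

11854


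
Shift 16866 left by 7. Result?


0b100000111100010 << 7 = 0b1000001111000100000000 = 2158848

2158848


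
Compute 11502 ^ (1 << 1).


11502 ^ (1 << 1) = 11502 ^ 2 = 11500

11500


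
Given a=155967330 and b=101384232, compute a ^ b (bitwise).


155967330 ^ 101384232 = 255909706

255909706


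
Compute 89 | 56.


0b1011001 | 0b111000 = 0b1111001 = 121

121


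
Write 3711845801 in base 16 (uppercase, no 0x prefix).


3711845801 = DD3E45A9 hex

DD3E45A9


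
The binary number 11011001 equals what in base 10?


11011001 in decimal = 217

217


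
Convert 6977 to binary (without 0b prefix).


6977 = 1101101000001 in binary

1101101000001


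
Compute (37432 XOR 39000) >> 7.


Step 1: 37432 ^ 39000 = 2656
Step 2: 2656 >> 7 = 20

20


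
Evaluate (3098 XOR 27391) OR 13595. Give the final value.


Step 1: 3098 ^ 27391 = 26341
Step 2: 26341 | 13595 = 30719

30719


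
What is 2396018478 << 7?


0b10001110110100000101011100101110 << 7 = 0b100011101101000001010111001011100000000 = 306690365184

306690365184


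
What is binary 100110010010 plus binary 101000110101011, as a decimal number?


100110010010 + 101000110101011 = 101101100111101 = 23357

23357


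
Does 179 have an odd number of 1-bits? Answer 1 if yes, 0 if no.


0b10110011 has 5 ones => parity 1

1


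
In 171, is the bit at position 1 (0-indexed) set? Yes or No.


0b10101011, bit 1 = 1. Yes

Yes


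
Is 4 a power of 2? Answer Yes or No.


0b100. Only one bit set => Yes

Yes


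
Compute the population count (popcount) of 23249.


0b101101011010001 has 8 set bits

8


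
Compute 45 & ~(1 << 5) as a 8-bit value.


45 & ~(1 << 5) = 13

13


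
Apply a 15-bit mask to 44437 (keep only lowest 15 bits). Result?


44437 & 32767 = 11669

11669


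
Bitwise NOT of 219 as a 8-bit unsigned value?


~0b11011011 = 0b100100 = 36 (8-bit unsigned)

36


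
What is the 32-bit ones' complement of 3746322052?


3746322052 ^ 4294967295 = 548645243

548645243


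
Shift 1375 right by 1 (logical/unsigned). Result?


0b10101011111 >> 1 = 0b1010101111 = 687

687


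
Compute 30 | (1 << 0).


30 | (1 << 0) = 30 | 1 = 31

31


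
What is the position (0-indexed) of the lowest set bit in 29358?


0b111001010101110. Lowest set bit at position 1

1


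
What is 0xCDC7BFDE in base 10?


CDC7BFDE hex = 3452420062 decimal

3452420062


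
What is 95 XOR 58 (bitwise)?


0b1011111 ^ 0b111010 = 0b1100101 = 101

101


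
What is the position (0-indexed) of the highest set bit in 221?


0b11011101. Highest set bit at position 7

7


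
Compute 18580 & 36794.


0b100100010010100 & 0b1000111110111010 = 0b100010010000 = 2192

2192


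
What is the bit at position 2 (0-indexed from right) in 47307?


0b1011100011001011, position 2 = 0

0


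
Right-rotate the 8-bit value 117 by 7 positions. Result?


Rotate 0b1110101 right by 7 (8-bit) = 0b11101010 = 234

234


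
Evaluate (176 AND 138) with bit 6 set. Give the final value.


Step 1: 176 & 138 = 128
Step 2: 128 | (1 << 6) = 128 | 64 = 192

192


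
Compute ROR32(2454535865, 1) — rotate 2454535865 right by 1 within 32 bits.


Rotate 0b10010010010011010011111010111001 right by 1 (32-bit) = 0b11001001001001101001111101011100 = 3374751580

3374751580


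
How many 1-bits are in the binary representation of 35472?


0b1000101010010000 has 5 set bits

5


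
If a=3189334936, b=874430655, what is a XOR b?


3189334936 ^ 874430655 = 2315756327

2315756327


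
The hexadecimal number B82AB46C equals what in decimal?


B82AB46C hex = 3089806444 decimal

3089806444


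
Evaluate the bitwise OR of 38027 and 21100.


0b1001010010001011 | 0b101001001101100 = 0b1101011011101111 = 55023

55023


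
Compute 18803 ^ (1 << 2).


18803 ^ (1 << 2) = 18803 ^ 4 = 18807

18807


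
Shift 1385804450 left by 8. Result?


0b1010010100110011011001010100010 << 8 = 0b101001010011001101100101010001000000000 = 354765939200

354765939200


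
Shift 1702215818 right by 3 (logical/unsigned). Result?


0b1100101011101011100000010001010 >> 3 = 0b1100101011101011100000010001 = 212776977

212776977


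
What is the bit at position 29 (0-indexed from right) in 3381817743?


0b11001001100100100111000110001111, position 29 = 0

0


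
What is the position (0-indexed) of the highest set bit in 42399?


0b1010010110011111. Highest set bit at position 15

15


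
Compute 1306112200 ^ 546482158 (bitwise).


0b1001101110110011011000011001000 ^ 0b100000100100101010011111101110 = 0b1101101010010110001011100100110 = 1833637670

1833637670


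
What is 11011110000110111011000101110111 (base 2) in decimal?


11011110000110111011000101110111 in decimal = 3726356855

3726356855


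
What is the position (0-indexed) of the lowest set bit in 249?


0b11111001. Lowest set bit at position 0

0


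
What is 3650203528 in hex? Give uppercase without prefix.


3650203528 = D991AF88 hex

D991AF88


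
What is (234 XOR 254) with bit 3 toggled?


Step 1: 234 ^ 254 = 20
Step 2: 20 ^ (1 << 3) = 20 ^ 8 = 28

28


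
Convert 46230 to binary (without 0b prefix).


46230 = 1011010010010110 in binary

1011010010010110


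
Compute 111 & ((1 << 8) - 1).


111 & 255 = 111

111


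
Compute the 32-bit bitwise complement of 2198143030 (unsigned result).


~0b10000011000001010000000000110110 = 0b1111100111110101111111111001001 = 2096824265 (32-bit unsigned)

2096824265


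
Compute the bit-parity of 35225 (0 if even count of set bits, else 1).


0b1000100110011001 has 7 ones => parity 1

1


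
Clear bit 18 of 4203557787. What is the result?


4203557787 & ~(1 << 18) = 4203295643

4203295643


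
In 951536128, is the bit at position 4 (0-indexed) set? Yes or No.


0b111000101101110100101000000000, bit 4 = 0. No

No


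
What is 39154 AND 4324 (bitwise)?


0b1001100011110010 & 0b1000011100100 = 0b1000011100000 = 4320

4320


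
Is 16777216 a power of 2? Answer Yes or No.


0b1000000000000000000000000. Only one bit set => Yes

Yes


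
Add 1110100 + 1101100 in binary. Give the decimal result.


1110100 + 1101100 = 11100000 = 224

224


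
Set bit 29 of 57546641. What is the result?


57546641 | (1 << 29) = 57546641 | 536870912 = 594417553

594417553


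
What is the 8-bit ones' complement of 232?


232 ^ 255 = 23

23


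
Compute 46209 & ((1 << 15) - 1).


46209 & 32767 = 13441

13441


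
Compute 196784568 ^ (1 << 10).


196784568 ^ (1 << 10) = 196784568 ^ 1024 = 196785592

196785592


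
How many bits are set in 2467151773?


0b10010011000011011011111110011101 has 19 set bits

19


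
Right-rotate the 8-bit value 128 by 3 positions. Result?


Rotate 0b10000000 right by 3 (8-bit) = 0b10000 = 16

16


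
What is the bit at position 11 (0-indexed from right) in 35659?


0b1000101101001011, position 11 = 1

1


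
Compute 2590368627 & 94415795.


0b10011010011001011110001101110011 & 0b101101000001010101110110011 = 0b1000001010001100110011 = 2138931

2138931


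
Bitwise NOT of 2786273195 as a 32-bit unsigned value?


~0b10100110000100110010011110101011 = 0b1011001111011001101100001010100 = 1508694100 (32-bit unsigned)

1508694100


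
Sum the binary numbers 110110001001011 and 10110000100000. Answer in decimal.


110110001001011 + 10110000100000 = 1001100001101011 = 39019

39019


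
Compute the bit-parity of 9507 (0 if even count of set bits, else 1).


0b10010100100011 has 6 ones => parity 0

0


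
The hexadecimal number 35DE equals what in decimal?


35DE hex = 13790 decimal

13790


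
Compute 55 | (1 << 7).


55 | (1 << 7) = 55 | 128 = 183

183


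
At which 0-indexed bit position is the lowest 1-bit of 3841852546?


0b11100100111111100000010010000010. Lowest set bit at position 1

1


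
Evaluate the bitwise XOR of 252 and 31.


0b11111100 ^ 0b11111 = 0b11100011 = 227

227


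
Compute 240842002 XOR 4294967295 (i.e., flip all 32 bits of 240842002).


240842002 ^ 4294967295 = 4054125293

4054125293


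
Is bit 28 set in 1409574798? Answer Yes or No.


0b1010100000001000110011110001110, bit 28 = 1. Yes

Yes


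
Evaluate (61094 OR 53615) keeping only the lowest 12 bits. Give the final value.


Step 1: 61094 | 53615 = 65519
Step 2: 65519 & 4095 = 4079

4079


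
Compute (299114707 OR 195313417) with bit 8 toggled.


Step 1: 299114707 | 195313417 = 468991963
Step 2: 468991963 ^ (1 << 8) = 468991963 ^ 256 = 468991707

468991707


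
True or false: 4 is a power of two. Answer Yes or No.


0b100. Only one bit set => Yes

Yes


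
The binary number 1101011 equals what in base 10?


1101011 in decimal = 107

107


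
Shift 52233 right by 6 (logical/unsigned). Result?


0b1100110000001001 >> 6 = 0b1100110000 = 816

816


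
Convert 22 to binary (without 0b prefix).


22 = 10110 in binary

10110


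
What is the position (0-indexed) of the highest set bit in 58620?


0b1110010011111100. Highest set bit at position 15

15


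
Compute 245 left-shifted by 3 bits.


0b11110101 << 3 = 0b11110101000 = 1960

1960


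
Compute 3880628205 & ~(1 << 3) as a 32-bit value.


3880628205 & ~(1 << 3) = 3880628197

3880628197


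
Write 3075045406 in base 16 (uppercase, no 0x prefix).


3075045406 = B749781E hex

B749781E


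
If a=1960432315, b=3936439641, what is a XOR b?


1960432315 ^ 3936439641 = 2658705378

2658705378


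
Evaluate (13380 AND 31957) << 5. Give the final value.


Step 1: 13380 & 31957 = 13380
Step 2: 13380 << 5 = 428160

428160


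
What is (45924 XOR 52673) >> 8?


Step 1: 45924 ^ 52673 = 32421
Step 2: 32421 >> 8 = 126

126


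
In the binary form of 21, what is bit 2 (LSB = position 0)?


0b10101, position 2 = 1

1


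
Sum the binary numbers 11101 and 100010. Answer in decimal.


11101 + 100010 = 111111 = 63

63


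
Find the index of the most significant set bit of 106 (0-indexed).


0b1101010. Highest set bit at position 6

6


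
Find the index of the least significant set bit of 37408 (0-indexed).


0b1001001000100000. Lowest set bit at position 5

5


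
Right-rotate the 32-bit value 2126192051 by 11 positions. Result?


Rotate 0b1111110101110110001110110110011 right by 11 (32-bit) = 0b10110110011011111101011101100011 = 3060782947

3060782947


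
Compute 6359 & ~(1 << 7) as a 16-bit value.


6359 & ~(1 << 7) = 6231

6231


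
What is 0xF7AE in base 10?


F7AE hex = 63406 decimal

63406


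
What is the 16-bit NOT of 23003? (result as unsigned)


~0b101100111011011 = 0b1010011000100100 = 42532 (16-bit unsigned)

42532


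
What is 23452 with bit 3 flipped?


23452 ^ (1 << 3) = 23452 ^ 8 = 23444

23444


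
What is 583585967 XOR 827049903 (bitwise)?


0b100010110010001101000010101111 ^ 0b110001010010111100011110101111 = 0b10011100000110001011100000000 = 327358208

327358208


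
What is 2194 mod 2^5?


2194 & 31 = 18

18


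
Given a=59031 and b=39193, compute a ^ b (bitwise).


59031 ^ 39193 = 32654

32654


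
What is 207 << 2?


0b11001111 << 2 = 0b1100111100 = 828

828


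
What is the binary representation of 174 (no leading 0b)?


174 = 10101110 in binary

10101110


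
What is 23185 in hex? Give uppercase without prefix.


23185 = 5A91 hex

5A91


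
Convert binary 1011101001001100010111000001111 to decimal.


1011101001001100010111000001111 in decimal = 1562783247

1562783247


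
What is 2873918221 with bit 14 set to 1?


2873918221 | (1 << 14) = 2873918221 | 16384 = 2873934605

2873934605


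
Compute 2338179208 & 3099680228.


0b10001011010111011100100010001000 & 0b10111000110000010101110111100100 = 0b10001000010000010100100010000000 = 2285979776

2285979776


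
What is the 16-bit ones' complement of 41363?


41363 ^ 65535 = 24172

24172


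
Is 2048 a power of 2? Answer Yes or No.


0b100000000000. Only one bit set => Yes

Yes


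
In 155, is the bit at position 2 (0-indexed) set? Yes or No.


0b10011011, bit 2 = 0. No

No


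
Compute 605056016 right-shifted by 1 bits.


0b100100000100000110110000010000 >> 1 = 0b10010000010000011011000001000 = 302528008

302528008


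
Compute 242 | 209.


0b11110010 | 0b11010001 = 0b11110011 = 243

243


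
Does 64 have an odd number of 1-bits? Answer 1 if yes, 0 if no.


0b1000000 has 1 ones => parity 1

1


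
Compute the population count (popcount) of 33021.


0b1000000011111101 has 8 set bits

8


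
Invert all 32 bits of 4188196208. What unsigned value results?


4188196208 ^ 4294967295 = 106771087

106771087


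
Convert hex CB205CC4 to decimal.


CB205CC4 hex = 3407895748 decimal

3407895748


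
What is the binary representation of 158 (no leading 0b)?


158 = 10011110 in binary

10011110


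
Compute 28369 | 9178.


0b110111011010001 | 0b10001111011010 = 0b110111111011011 = 28635

28635


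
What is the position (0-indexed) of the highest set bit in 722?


0b1011010010. Highest set bit at position 9

9


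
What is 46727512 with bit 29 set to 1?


46727512 | (1 << 29) = 46727512 | 536870912 = 583598424

583598424


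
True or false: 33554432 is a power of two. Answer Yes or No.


0b10000000000000000000000000. Only one bit set => Yes

Yes


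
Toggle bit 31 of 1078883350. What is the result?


1078883350 ^ (1 << 31) = 1078883350 ^ 2147483648 = 3226366998

3226366998


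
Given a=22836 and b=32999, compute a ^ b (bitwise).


22836 ^ 32999 = 55763

55763


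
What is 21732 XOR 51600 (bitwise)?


0b101010011100100 ^ 0b1100100110010000 = 0b1001110101110100 = 40308

40308


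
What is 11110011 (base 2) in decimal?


11110011 in decimal = 243

243


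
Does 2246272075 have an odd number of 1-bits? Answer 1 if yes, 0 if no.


0b10000101111000110110010001001011 has 15 ones => parity 1

1


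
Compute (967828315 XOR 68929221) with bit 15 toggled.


Step 1: 967828315 ^ 68929221 = 1035216286
Step 2: 1035216286 ^ (1 << 15) = 1035216286 ^ 32768 = 1035249054

1035249054


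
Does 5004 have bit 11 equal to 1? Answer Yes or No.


0b1001110001100, bit 11 = 0. No

No


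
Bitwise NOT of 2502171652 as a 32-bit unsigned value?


~0b10010101001001000001110000000100 = 0b1101010110110111110001111111011 = 1792795643 (32-bit unsigned)

1792795643


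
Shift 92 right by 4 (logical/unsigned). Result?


0b1011100 >> 4 = 0b101 = 5

5


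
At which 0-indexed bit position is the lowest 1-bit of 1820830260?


0b1101100100001111010101000110100. Lowest set bit at position 2

2


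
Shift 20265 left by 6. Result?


0b100111100101001 << 6 = 0b100111100101001000000 = 1296960

1296960


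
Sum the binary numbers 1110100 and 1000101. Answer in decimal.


1110100 + 1000101 = 10111001 = 185

185


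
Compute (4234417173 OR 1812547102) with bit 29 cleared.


Step 1: 4234417173 | 1812547102 = 4235023903
Step 2: 4235023903 & ~(1 << 29) = 3698152991

3698152991


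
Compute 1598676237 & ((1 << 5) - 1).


1598676237 & 31 = 13

13


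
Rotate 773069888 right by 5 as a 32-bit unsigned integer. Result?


Rotate 0b101110000101000001110001000000 right by 5 (32-bit) = 0b1011100001010000011100010 = 24158434

24158434


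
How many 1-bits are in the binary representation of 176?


0b10110000 has 3 set bits

3


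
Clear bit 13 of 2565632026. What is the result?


2565632026 & ~(1 << 13) = 2565623834

2565623834


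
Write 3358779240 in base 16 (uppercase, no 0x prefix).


3358779240 = C832E768 hex

C832E768


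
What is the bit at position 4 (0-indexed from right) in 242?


0b11110010, position 4 = 1

1


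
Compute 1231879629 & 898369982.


0b1001001011011001111110111001101 & 0b110101100011000000100110111110 = 0b1000011000000100110001100 = 17566092

17566092


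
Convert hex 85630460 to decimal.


85630460 hex = 2237858912 decimal

2237858912


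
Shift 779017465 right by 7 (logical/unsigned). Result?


0b101110011011101101110011111001 >> 7 = 0b10111001101110110111001 = 6086073

6086073


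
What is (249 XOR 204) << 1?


Step 1: 249 ^ 204 = 53
Step 2: 53 << 1 = 106

106


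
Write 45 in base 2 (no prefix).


45 = 101101 in binary

101101


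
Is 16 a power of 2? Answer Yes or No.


0b10000. Only one bit set => Yes

Yes


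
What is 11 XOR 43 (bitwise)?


0b1011 ^ 0b101011 = 0b100000 = 32

32


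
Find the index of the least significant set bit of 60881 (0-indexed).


0b1110110111010001. Lowest set bit at position 0

0


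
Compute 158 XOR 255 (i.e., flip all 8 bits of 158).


158 ^ 255 = 97

97


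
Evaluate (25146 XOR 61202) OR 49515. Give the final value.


Step 1: 25146 ^ 61202 = 36136
Step 2: 36136 | 49515 = 52587

52587


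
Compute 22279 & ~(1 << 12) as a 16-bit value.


22279 & ~(1 << 12) = 18183

18183


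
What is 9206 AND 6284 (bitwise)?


0b10001111110110 & 0b1100010001100 = 0b10000100 = 132

132


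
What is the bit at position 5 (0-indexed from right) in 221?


0b11011101, position 5 = 0

0


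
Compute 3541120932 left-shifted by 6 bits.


0b11010011000100010011011110100100 << 6 = 0b11010011000100010011011110100100000000 = 226631739648

226631739648


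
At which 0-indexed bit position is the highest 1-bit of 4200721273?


0b11111010011000011110101101111001. Highest set bit at position 31

31


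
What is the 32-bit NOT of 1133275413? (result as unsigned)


~0b1000011100011000110100100010101 = 0b10111100011100111001011011101010 = 3161691882 (32-bit unsigned)

3161691882


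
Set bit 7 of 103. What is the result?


103 | (1 << 7) = 103 | 128 = 231

231


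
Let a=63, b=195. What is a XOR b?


63 ^ 195 = 252

252


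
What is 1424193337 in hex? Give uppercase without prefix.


1424193337 = 54E37739 hex

54E37739


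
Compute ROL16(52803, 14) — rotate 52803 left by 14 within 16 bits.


Rotate 0b1100111001000011 left by 14 (16-bit) = 0b1111001110010000 = 62352

62352


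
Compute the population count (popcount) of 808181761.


0b110000001010111110000000000001 has 10 set bits

10


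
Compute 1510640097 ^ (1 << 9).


1510640097 ^ (1 << 9) = 1510640097 ^ 512 = 1510640609

1510640609


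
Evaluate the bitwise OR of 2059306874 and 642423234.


0b1111010101111101000011101111010 | 0b100110010010101001100111000010 = 0b1111110111111101001111111111010 = 2130616314

2130616314


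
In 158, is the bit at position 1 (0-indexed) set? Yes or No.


0b10011110, bit 1 = 1. Yes

Yes


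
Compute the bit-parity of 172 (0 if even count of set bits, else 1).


0b10101100 has 4 ones => parity 0

0


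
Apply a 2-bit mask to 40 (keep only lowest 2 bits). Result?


40 & 3 = 0

0


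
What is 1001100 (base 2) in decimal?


1001100 in decimal = 76

76


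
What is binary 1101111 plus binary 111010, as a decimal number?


1101111 + 111010 = 10101001 = 169

169


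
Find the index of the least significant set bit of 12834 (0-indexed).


0b11001000100010. Lowest set bit at position 1

1


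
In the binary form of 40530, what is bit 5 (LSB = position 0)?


0b1001111001010010, position 5 = 0

0


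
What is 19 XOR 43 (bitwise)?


0b10011 ^ 0b101011 = 0b111000 = 56

56


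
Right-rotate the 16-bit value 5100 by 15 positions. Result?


Rotate 0b1001111101100 right by 15 (16-bit) = 0b10011111011000 = 10200

10200


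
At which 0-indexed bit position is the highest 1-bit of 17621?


0b100010011010101. Highest set bit at position 14

14


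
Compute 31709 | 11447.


0b111101111011101 | 0b10110010110111 = 0b111111111111111 = 32767

32767


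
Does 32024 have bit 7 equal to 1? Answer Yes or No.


0b111110100011000, bit 7 = 0. No

No


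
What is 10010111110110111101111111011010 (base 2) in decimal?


10010111110110111101111111011010 in decimal = 2547769306

2547769306


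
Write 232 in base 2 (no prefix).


232 = 11101000 in binary

11101000


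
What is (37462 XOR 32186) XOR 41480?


Step 1: 37462 ^ 32186 = 61420
Step 2: 61420 ^ 41480 = 19940

19940


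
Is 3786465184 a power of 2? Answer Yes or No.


0b11100001101100001101111110100000. Multiple bits set => No

No


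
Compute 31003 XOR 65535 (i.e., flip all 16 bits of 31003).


31003 ^ 65535 = 34532

34532


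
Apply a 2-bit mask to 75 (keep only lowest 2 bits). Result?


75 & 3 = 3

3


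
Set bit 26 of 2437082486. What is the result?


2437082486 | (1 << 26) = 2437082486 | 67108864 = 2504191350

2504191350


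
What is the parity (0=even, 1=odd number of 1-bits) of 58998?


0b1110011001110110 has 10 ones => parity 0

0


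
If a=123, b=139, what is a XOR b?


123 ^ 139 = 240

240


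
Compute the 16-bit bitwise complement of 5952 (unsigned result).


~0b1011101000000 = 0b1110100010111111 = 59583 (16-bit unsigned)

59583


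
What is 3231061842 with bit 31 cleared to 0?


3231061842 & ~(1 << 31) = 1083578194

1083578194


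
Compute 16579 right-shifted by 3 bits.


0b100000011000011 >> 3 = 0b100000011000 = 2072

2072


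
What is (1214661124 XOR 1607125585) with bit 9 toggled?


Step 1: 1214661124 ^ 1607125585 = 397183061
Step 2: 397183061 ^ (1 << 9) = 397183061 ^ 512 = 397183573

397183573


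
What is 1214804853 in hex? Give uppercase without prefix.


1214804853 = 48687375 hex

48687375


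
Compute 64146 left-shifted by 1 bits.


0b1111101010010010 << 1 = 0b11111010100100100 = 128292

128292


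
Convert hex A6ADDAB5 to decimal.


A6ADDAB5 hex = 2796411573 decimal

2796411573


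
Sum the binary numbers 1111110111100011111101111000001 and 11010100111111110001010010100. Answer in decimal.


1111110111100011111101111000001 + 11010100111111110001010010100 = 10011001100100011101111001010101 = 2576473685

2576473685


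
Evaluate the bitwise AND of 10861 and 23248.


0b10101001101101 & 0b101101011010000 = 0b101001000000 = 2624

2624


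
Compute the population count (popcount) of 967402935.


0b111001101010010110010110110111 has 18 set bits

18


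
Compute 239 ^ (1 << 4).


239 ^ (1 << 4) = 239 ^ 16 = 255

255


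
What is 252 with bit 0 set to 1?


252 | (1 << 0) = 252 | 1 = 253

253


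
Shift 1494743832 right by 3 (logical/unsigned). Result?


0b1011001000101111111101100011000 >> 3 = 0b1011001000101111111101100011 = 186842979

186842979


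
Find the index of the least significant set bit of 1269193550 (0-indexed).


0b1001011101001100101101101001110. Lowest set bit at position 1

1


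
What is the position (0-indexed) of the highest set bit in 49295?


0b1100000010001111. Highest set bit at position 15

15


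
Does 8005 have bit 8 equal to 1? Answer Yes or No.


0b1111101000101, bit 8 = 1. Yes

Yes


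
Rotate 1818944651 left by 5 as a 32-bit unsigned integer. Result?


Rotate 0b1101100011010101110010010001011 left by 5 (32-bit) = 0b10001101010111001001000101101101 = 2371653997

2371653997


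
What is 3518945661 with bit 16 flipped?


3518945661 ^ (1 << 16) = 3518945661 ^ 65536 = 3519011197

3519011197


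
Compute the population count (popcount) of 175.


0b10101111 has 6 set bits

6


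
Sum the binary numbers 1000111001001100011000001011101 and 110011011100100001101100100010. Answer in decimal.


1000111001001100011000001011101 + 110011011100100001101100100010 = 1111010100110000100101101111111 = 2056801151

2056801151


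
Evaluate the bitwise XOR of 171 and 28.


0b10101011 ^ 0b11100 = 0b10110111 = 183

183


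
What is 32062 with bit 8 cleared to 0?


32062 & ~(1 << 8) = 31806

31806


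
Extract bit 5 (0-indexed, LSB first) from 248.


0b11111000, position 5 = 1

1


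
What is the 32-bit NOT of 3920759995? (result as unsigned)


~0b11101001101100100000110010111011 = 0b10110010011011111001101000100 = 374207300 (32-bit unsigned)

374207300


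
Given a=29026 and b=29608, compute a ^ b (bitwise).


29026 ^ 29608 = 714

714


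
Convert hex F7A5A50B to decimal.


F7A5A50B hex = 4154828043 decimal

4154828043


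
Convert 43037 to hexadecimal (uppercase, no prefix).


43037 = A81D hex

A81D


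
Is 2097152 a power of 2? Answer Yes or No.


0b1000000000000000000000. Only one bit set => Yes

Yes


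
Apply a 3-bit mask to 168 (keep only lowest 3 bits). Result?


168 & 7 = 0

0


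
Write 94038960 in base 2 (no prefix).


94038960 = 101100110101110101110110000 in binary

101100110101110101110110000


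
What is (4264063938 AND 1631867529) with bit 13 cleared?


Step 1: 4264063938 & 1631867529 = 1610633856
Step 2: 1610633856 & ~(1 << 13) = 1610633856

1610633856


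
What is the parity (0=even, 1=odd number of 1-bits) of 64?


0b1000000 has 1 ones => parity 1

1


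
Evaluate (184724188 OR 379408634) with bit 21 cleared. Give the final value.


Step 1: 184724188 | 379408634 = 530578174
Step 2: 530578174 & ~(1 << 21) = 530578174

530578174


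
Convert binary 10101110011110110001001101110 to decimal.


10101110011110110001001101110 in decimal = 365912686

365912686


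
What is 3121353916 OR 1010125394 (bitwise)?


0b10111010000011000001010010111100 | 0b111100001101010100101001010010 = 0b10111110001111010101111011111110 = 3191693054

3191693054


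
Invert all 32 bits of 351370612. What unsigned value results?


351370612 ^ 4294967295 = 3943596683

3943596683


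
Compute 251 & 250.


0b11111011 & 0b11111010 = 0b11111010 = 250

250


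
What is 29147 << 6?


0b111000111011011 << 6 = 0b111000111011011000000 = 1865408

1865408


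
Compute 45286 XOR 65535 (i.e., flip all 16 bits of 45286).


45286 ^ 65535 = 20249

20249


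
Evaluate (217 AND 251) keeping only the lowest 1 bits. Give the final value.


Step 1: 217 & 251 = 217
Step 2: 217 & 1 = 1

1
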